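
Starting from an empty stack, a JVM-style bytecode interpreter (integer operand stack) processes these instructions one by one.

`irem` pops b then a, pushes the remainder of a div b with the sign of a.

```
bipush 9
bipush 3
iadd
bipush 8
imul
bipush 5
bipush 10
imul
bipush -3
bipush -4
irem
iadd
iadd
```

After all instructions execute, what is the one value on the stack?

143

bipush 9  → 9
bipush 3  → 9 3
iadd      → 12
bipush 8  → 12 8
imul      → 96
bipush 5  → 96 5
bipush 10 → 96 5 10
imul      → 96 50
bipush -3 → 96 50 -3
bipush -4 → 96 50 -3 -4
irem      → 96 50 -3
iadd      → 96 47
iadd      → 143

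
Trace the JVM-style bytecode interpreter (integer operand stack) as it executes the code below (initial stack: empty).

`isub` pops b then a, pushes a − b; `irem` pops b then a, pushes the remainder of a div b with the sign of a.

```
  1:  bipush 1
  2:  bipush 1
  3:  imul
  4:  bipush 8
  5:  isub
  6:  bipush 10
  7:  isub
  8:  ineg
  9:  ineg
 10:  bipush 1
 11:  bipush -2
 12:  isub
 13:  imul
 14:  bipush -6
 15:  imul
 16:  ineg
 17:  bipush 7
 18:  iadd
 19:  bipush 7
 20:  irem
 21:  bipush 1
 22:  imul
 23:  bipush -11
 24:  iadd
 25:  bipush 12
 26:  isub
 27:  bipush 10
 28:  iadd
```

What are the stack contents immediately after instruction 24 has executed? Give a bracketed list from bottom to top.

bipush 1   -> [1]
bipush 1   -> [1, 1]
imul       -> [1]
bipush 8   -> [1, 8]
isub       -> [-7]
bipush 10  -> [-7, 10]
isub       -> [-17]
ineg       -> [17]
ineg       -> [-17]
bipush 1   -> [-17, 1]
bipush -2  -> [-17, 1, -2]
isub       -> [-17, 3]
imul       -> [-51]
bipush -6  -> [-51, -6]
imul       -> [306]
ineg       -> [-306]
bipush 7   -> [-306, 7]
iadd       -> [-299]
bipush 7   -> [-299, 7]
irem       -> [-5]
bipush 1   -> [-5, 1]
imul       -> [-5]
bipush -11 -> [-5, -11]
iadd       -> [-16]

[-16]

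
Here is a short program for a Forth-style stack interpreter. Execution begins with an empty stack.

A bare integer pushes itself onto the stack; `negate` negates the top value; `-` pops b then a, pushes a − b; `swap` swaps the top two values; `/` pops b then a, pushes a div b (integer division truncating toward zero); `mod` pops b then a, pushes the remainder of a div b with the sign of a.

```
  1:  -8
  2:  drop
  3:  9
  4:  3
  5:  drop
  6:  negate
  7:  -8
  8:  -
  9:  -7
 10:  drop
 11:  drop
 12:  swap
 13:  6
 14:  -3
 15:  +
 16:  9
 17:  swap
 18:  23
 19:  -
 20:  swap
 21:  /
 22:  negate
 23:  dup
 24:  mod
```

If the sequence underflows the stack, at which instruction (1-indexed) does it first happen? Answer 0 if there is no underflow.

-8     -> [-8]
drop   -> []
9      -> [9]
3      -> [9, 3]
drop   -> [9]
negate -> [-9]
-8     -> [-9, -8]
-      -> [-1]
-7     -> [-1, -7]
drop   -> [-1]
drop   -> []
swap  — needs 2 operands, stack has 0 → underflow

12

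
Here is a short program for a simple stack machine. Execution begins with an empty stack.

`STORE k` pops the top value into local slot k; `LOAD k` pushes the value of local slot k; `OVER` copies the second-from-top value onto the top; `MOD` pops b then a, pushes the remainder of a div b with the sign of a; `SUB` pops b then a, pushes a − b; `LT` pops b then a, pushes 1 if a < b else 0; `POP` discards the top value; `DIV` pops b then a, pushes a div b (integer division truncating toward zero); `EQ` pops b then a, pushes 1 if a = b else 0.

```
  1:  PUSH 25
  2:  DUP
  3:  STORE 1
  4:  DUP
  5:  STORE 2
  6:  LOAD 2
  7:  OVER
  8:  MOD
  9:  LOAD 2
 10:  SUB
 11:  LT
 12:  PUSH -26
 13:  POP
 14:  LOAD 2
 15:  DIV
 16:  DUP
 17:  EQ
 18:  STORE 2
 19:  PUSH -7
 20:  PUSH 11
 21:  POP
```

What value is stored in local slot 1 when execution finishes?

PUSH 25  : [25]
DUP      : [25, 25]
STORE 1  : [25]
DUP      : [25, 25]
STORE 2  : [25]
LOAD 2   : [25, 25]
OVER     : [25, 25, 25]
MOD      : [25, 0]
LOAD 2   : [25, 0, 25]
SUB      : [25, -25]
LT       : [0]
PUSH -26 : [0, -26]
POP      : [0]
LOAD 2   : [0, 25]
DIV      : [0]
DUP      : [0, 0]
EQ       : [1]
STORE 2  : []
PUSH -7  : [-7]
PUSH 11  : [-7, 11]
POP      : [-7]

25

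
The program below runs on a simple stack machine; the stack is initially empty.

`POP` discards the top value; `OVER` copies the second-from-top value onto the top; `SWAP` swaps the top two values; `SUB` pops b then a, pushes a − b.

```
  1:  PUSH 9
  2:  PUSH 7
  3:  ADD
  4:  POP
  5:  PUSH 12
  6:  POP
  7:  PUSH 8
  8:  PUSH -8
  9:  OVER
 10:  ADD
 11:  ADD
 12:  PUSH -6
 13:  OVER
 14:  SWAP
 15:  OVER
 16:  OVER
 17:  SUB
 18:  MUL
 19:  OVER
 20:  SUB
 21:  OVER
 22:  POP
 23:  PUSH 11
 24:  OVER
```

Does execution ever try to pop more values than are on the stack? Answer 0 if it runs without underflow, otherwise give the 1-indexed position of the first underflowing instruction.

PUSH 9  → 9
PUSH 7  → 9 7
ADD     → 16
POP     → (empty)
PUSH 12 → 12
POP     → (empty)
PUSH 8  → 8
PUSH -8 → 8 -8
OVER    → 8 -8 8
ADD     → 8 0
ADD     → 8
PUSH -6 → 8 -6
OVER    → 8 -6 8
SWAP    → 8 8 -6
OVER    → 8 8 -6 8
OVER    → 8 8 -6 8 -6
SUB     → 8 8 -6 14
MUL     → 8 8 -84
OVER    → 8 8 -84 8
SUB     → 8 8 -92
OVER    → 8 8 -92 8
POP     → 8 8 -92
PUSH 11 → 8 8 -92 11
OVER    → 8 8 -92 11 -92

0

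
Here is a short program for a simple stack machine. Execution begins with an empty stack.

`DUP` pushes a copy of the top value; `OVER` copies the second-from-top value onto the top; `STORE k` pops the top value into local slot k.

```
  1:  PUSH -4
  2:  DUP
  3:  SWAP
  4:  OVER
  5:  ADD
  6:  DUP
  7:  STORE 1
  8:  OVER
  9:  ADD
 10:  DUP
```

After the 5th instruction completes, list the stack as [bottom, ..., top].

[-4, -8]

PUSH -4 → [-4]
DUP     → [-4, -4]
SWAP    → [-4, -4]
OVER    → [-4, -4, -4]
ADD     → [-4, -8]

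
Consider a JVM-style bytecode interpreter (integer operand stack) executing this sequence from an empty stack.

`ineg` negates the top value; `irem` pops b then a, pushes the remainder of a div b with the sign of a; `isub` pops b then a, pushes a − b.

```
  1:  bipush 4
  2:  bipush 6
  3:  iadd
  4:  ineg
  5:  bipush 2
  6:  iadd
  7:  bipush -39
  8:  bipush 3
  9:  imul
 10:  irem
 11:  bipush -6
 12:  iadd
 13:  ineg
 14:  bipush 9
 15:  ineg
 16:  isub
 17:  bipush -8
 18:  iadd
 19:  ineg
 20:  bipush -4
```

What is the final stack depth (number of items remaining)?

2

bipush 4    [4]
bipush 6    [4, 6]
iadd        [10]
ineg        [-10]
bipush 2    [-10, 2]
iadd        [-8]
bipush -39  [-8, -39]
bipush 3    [-8, -39, 3]
imul        [-8, -117]
irem        [-8]
bipush -6   [-8, -6]
iadd        [-14]
ineg        [14]
bipush 9    [14, 9]
ineg        [14, -9]
isub        [23]
bipush -8   [23, -8]
iadd        [15]
ineg        [-15]
bipush -4   [-15, -4]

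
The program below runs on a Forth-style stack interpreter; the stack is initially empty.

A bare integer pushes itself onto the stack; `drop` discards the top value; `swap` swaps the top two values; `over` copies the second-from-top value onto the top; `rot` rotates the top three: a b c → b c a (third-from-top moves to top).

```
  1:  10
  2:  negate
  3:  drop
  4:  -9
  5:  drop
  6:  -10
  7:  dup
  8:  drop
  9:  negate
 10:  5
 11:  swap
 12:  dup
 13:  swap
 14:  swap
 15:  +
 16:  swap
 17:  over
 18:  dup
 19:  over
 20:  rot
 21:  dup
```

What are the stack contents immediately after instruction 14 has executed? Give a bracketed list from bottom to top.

[5, 10, 10]

10     → [10]
negate → [-10]
drop   → []
-9     → [-9]
drop   → []
-10    → [-10]
dup    → [-10, -10]
drop   → [-10]
negate → [10]
5      → [10, 5]
swap   → [5, 10]
dup    → [5, 10, 10]
swap   → [5, 10, 10]
swap   → [5, 10, 10]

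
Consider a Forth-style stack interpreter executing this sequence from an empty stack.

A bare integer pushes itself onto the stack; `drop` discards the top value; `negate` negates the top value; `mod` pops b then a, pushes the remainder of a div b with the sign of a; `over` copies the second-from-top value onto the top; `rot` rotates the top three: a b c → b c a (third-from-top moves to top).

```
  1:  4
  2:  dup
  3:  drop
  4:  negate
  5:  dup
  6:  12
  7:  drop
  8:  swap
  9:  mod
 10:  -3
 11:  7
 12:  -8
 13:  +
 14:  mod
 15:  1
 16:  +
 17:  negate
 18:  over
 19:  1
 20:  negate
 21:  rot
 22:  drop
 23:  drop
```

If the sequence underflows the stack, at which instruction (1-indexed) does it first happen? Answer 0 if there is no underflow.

4      : 4
dup    : 4 4
drop   : 4
negate : -4
dup    : -4 -4
12     : -4 -4 12
drop   : -4 -4
swap   : -4 -4
mod    : 0
-3     : 0 -3
7      : 0 -3 7
-8     : 0 -3 7 -8
+      : 0 -3 -1
mod    : 0 0
1      : 0 0 1
+      : 0 1
negate : 0 -1
over   : 0 -1 0
1      : 0 -1 0 1
negate : 0 -1 0 -1
rot    : 0 0 -1 -1
drop   : 0 0 -1
drop   : 0 0

0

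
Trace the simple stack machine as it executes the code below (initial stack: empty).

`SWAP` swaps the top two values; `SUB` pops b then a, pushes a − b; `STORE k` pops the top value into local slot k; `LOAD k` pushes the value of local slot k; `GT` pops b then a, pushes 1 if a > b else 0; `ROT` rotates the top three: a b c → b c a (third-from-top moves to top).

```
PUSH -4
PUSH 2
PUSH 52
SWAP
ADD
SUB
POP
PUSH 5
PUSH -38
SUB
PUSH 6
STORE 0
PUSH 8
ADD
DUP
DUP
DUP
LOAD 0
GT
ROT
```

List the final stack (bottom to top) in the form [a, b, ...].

[51, 51, 1, 51]

PUSH -4  : -4
PUSH 2   : -4 2
PUSH 52  : -4 2 52
SWAP     : -4 52 2
ADD      : -4 54
SUB      : -58
POP      : (empty)
PUSH 5   : 5
PUSH -38 : 5 -38
SUB      : 43
PUSH 6   : 43 6
STORE 0  : 43
PUSH 8   : 43 8
ADD      : 51
DUP      : 51 51
DUP      : 51 51 51
DUP      : 51 51 51 51
LOAD 0   : 51 51 51 51 6
GT       : 51 51 51 1
ROT      : 51 51 1 51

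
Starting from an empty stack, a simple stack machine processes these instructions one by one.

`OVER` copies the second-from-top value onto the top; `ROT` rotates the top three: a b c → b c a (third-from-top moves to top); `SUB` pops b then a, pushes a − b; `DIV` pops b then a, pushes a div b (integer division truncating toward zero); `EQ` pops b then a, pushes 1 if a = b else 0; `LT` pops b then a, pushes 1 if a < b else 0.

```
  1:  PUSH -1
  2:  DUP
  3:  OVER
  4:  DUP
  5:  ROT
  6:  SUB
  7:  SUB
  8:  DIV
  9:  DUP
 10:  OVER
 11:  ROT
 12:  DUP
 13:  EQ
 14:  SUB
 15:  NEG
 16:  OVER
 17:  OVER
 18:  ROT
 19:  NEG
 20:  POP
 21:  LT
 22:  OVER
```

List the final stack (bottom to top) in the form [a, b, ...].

PUSH -1 : -1
DUP     : -1 -1
OVER    : -1 -1 -1
DUP     : -1 -1 -1 -1
ROT     : -1 -1 -1 -1
SUB     : -1 -1 0
SUB     : -1 -1
DIV     : 1
DUP     : 1 1
OVER    : 1 1 1
ROT     : 1 1 1
DUP     : 1 1 1 1
EQ      : 1 1 1
SUB     : 1 0
NEG     : 1 0
OVER    : 1 0 1
OVER    : 1 0 1 0
ROT     : 1 1 0 0
NEG     : 1 1 0 0
POP     : 1 1 0
LT      : 1 0
OVER    : 1 0 1

[1, 0, 1]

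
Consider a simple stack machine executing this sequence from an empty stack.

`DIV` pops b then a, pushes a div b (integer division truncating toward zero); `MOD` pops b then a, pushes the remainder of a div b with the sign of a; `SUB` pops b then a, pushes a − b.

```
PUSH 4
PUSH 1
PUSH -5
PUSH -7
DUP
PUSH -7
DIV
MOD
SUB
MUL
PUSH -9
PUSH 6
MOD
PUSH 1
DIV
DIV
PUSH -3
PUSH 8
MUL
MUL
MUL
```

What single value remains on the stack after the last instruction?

PUSH 4   4
PUSH 1   4 1
PUSH -5  4 1 -5
PUSH -7  4 1 -5 -7
DUP      4 1 -5 -7 -7
PUSH -7  4 1 -5 -7 -7 -7
DIV      4 1 -5 -7 1
MOD      4 1 -5 0
SUB      4 1 -5
MUL      4 -5
PUSH -9  4 -5 -9
PUSH 6   4 -5 -9 6
MOD      4 -5 -3
PUSH 1   4 -5 -3 1
DIV      4 -5 -3
DIV      4 1
PUSH -3  4 1 -3
PUSH 8   4 1 -3 8
MUL      4 1 -24
MUL      4 -24
MUL      -96

-96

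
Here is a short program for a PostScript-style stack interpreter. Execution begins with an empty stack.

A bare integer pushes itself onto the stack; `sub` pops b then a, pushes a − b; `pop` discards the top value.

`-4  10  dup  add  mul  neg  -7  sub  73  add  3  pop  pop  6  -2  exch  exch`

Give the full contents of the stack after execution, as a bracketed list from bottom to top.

[6, -2]

-4   → -4
10   → -4 10
dup  → -4 10 10
add  → -4 20
mul  → -80
neg  → 80
-7   → 80 -7
sub  → 87
73   → 87 73
add  → 160
3    → 160 3
pop  → 160
pop  → (empty)
6    → 6
-2   → 6 -2
exch → -2 6
exch → 6 -2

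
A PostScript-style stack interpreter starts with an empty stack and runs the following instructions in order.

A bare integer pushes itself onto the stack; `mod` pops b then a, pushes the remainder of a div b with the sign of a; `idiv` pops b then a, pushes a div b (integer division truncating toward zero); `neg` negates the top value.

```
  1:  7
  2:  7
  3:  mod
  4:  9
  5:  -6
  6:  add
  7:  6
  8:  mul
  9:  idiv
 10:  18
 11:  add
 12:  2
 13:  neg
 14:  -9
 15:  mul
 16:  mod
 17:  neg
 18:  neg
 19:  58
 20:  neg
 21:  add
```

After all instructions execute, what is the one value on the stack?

7    -> 7
7    -> 7 7
mod  -> 0
9    -> 0 9
-6   -> 0 9 -6
add  -> 0 3
6    -> 0 3 6
mul  -> 0 18
idiv -> 0
18   -> 0 18
add  -> 18
2    -> 18 2
neg  -> 18 -2
-9   -> 18 -2 -9
mul  -> 18 18
mod  -> 0
neg  -> 0
neg  -> 0
58   -> 0 58
neg  -> 0 -58
add  -> -58

-58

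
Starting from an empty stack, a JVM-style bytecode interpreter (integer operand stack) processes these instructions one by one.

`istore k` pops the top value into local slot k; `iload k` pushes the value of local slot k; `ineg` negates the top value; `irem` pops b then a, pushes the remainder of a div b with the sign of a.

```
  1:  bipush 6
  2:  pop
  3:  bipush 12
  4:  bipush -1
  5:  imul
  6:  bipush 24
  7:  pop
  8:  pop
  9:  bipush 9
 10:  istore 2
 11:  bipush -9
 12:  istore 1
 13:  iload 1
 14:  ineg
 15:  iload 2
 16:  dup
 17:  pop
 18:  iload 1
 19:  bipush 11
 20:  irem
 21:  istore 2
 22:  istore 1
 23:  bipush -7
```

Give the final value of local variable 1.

9

bipush 6  : 6
pop       : (empty)
bipush 12 : 12
bipush -1 : 12 -1
imul      : -12
bipush 24 : -12 24
pop       : -12
pop       : (empty)
bipush 9  : 9
istore 2  : (empty)
bipush -9 : -9
istore 1  : (empty)
iload 1   : -9
ineg      : 9
iload 2   : 9 9
dup       : 9 9 9
pop       : 9 9
iload 1   : 9 9 -9
bipush 11 : 9 9 -9 11
irem      : 9 9 -9
istore 2  : 9 9
istore 1  : 9
bipush -7 : 9 -7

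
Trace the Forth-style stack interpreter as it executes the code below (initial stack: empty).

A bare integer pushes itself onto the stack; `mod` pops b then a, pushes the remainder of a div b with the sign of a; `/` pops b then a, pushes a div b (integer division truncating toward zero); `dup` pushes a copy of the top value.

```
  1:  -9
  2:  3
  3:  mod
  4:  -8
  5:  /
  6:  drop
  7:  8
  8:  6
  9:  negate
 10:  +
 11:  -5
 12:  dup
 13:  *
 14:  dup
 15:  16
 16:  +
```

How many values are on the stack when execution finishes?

3

-9     : [-9]
3      : [-9, 3]
mod    : [0]
-8     : [0, -8]
/      : [0]
drop   : []
8      : [8]
6      : [8, 6]
negate : [8, -6]
+      : [2]
-5     : [2, -5]
dup    : [2, -5, -5]
*      : [2, 25]
dup    : [2, 25, 25]
16     : [2, 25, 25, 16]
+      : [2, 25, 41]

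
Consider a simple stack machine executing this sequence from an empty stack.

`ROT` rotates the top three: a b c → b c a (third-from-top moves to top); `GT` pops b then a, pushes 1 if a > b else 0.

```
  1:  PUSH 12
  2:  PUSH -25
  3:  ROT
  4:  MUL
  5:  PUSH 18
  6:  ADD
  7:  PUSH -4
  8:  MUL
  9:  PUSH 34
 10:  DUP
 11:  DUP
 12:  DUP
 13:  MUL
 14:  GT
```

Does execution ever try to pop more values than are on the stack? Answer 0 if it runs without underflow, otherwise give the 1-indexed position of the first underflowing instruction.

PUSH 12  : 12
PUSH -25 : 12 -25
ROT  — needs 3 operands, stack has 2 → underflow

3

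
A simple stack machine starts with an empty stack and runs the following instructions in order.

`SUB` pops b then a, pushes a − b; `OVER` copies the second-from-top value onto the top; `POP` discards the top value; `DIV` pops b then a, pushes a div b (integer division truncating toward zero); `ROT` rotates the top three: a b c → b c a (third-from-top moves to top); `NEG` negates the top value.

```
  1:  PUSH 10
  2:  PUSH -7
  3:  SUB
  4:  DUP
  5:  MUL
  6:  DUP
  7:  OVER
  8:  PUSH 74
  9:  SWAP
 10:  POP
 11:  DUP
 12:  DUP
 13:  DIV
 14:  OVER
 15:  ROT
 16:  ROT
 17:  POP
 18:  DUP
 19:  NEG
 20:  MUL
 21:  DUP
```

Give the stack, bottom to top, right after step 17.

[289, 289, 74, 74]

PUSH 10  10
PUSH -7  10 -7
SUB      17
DUP      17 17
MUL      289
DUP      289 289
OVER     289 289 289
PUSH 74  289 289 289 74
SWAP     289 289 74 289
POP      289 289 74
DUP      289 289 74 74
DUP      289 289 74 74 74
DIV      289 289 74 1
OVER     289 289 74 1 74
ROT      289 289 1 74 74
ROT      289 289 74 74 1
POP      289 289 74 74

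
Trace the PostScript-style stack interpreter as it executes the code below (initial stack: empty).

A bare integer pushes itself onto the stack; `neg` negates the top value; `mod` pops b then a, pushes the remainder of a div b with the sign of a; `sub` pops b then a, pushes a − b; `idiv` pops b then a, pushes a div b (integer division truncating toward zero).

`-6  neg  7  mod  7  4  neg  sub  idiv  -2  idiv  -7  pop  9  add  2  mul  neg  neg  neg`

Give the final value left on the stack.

-6   -> -6
neg  -> 6
7    -> 6 7
mod  -> 6
7    -> 6 7
4    -> 6 7 4
neg  -> 6 7 -4
sub  -> 6 11
idiv -> 0
-2   -> 0 -2
idiv -> 0
-7   -> 0 -7
pop  -> 0
9    -> 0 9
add  -> 9
2    -> 9 2
mul  -> 18
neg  -> -18
neg  -> 18
neg  -> -18

-18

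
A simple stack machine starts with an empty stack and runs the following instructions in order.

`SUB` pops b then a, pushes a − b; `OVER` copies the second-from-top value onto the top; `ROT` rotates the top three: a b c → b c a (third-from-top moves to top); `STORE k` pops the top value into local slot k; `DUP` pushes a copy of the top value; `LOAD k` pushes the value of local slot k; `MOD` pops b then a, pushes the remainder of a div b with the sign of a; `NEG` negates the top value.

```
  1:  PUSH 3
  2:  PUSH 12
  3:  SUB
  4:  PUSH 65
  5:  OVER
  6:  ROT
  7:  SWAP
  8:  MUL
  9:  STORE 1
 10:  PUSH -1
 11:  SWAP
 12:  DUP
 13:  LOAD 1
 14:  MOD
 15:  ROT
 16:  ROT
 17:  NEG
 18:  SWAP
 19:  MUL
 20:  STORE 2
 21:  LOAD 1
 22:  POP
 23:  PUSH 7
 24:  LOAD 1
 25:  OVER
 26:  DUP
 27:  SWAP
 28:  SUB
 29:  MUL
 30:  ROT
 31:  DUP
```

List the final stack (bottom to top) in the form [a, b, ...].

[7, 0, 65, 65]

PUSH 3  → 3
PUSH 12 → 3 12
SUB     → -9
PUSH 65 → -9 65
OVER    → -9 65 -9
ROT     → 65 -9 -9
SWAP    → 65 -9 -9
MUL     → 65 81
STORE 1 → 65
PUSH -1 → 65 -1
SWAP    → -1 65
DUP     → -1 65 65
LOAD 1  → -1 65 65 81
MOD     → -1 65 65
ROT     → 65 65 -1
ROT     → 65 -1 65
NEG     → 65 -1 -65
SWAP    → 65 -65 -1
MUL     → 65 65
STORE 2 → 65
LOAD 1  → 65 81
POP     → 65
PUSH 7  → 65 7
LOAD 1  → 65 7 81
OVER    → 65 7 81 7
DUP     → 65 7 81 7 7
SWAP    → 65 7 81 7 7
SUB     → 65 7 81 0
MUL     → 65 7 0
ROT     → 7 0 65
DUP     → 7 0 65 65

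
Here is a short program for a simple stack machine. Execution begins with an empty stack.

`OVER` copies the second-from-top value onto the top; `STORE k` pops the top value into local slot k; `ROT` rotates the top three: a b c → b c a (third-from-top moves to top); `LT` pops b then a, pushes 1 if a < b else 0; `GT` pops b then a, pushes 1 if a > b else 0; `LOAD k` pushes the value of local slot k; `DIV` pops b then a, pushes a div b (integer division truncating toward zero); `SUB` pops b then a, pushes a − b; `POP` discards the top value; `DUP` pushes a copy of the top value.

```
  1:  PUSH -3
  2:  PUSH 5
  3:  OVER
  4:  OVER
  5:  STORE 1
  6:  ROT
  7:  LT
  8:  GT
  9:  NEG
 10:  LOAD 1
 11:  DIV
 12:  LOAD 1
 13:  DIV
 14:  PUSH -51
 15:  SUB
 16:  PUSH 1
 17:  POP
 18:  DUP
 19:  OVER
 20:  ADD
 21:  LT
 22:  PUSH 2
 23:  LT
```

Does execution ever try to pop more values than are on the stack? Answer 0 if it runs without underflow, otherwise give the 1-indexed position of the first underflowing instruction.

PUSH -3  → -3
PUSH 5   → -3 5
OVER     → -3 5 -3
OVER     → -3 5 -3 5
STORE 1  → -3 5 -3
ROT      → 5 -3 -3
LT       → 5 0
GT       → 1
NEG      → -1
LOAD 1   → -1 5
DIV      → 0
LOAD 1   → 0 5
DIV      → 0
PUSH -51 → 0 -51
SUB      → 51
PUSH 1   → 51 1
POP      → 51
DUP      → 51 51
OVER     → 51 51 51
ADD      → 51 102
LT       → 1
PUSH 2   → 1 2
LT       → 1

0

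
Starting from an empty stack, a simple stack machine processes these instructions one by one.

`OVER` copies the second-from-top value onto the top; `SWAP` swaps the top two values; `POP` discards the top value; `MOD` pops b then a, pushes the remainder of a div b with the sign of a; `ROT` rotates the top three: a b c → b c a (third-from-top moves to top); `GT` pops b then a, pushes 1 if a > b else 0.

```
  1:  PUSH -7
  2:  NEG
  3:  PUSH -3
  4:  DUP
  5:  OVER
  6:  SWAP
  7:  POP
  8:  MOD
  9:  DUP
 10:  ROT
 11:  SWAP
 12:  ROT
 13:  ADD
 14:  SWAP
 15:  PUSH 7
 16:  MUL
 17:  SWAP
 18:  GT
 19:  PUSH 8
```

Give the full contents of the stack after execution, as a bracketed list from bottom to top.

PUSH -7 → [-7]
NEG     → [7]
PUSH -3 → [7, -3]
DUP     → [7, -3, -3]
OVER    → [7, -3, -3, -3]
SWAP    → [7, -3, -3, -3]
POP     → [7, -3, -3]
MOD     → [7, 0]
DUP     → [7, 0, 0]
ROT     → [0, 0, 7]
SWAP    → [0, 7, 0]
ROT     → [7, 0, 0]
ADD     → [7, 0]
SWAP    → [0, 7]
PUSH 7  → [0, 7, 7]
MUL     → [0, 49]
SWAP    → [49, 0]
GT      → [1]
PUSH 8  → [1, 8]

[1, 8]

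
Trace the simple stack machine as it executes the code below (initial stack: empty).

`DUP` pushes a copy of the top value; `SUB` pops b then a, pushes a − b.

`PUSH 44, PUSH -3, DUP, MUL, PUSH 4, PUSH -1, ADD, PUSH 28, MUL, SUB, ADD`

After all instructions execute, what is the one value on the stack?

PUSH 44  [44]
PUSH -3  [44, -3]
DUP      [44, -3, -3]
MUL      [44, 9]
PUSH 4   [44, 9, 4]
PUSH -1  [44, 9, 4, -1]
ADD      [44, 9, 3]
PUSH 28  [44, 9, 3, 28]
MUL      [44, 9, 84]
SUB      [44, -75]
ADD      [-31]

-31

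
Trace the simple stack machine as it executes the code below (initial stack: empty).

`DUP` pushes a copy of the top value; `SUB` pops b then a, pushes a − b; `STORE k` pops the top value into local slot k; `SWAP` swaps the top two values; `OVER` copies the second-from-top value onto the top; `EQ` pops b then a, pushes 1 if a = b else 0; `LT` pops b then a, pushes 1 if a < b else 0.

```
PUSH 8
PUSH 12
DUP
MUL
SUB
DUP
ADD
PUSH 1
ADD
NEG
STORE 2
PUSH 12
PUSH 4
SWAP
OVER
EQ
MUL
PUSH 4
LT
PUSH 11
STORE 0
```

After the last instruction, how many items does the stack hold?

PUSH 8  → 8
PUSH 12 → 8 12
DUP     → 8 12 12
MUL     → 8 144
SUB     → -136
DUP     → -136 -136
ADD     → -272
PUSH 1  → -272 1
ADD     → -271
NEG     → 271
STORE 2 → (empty)
PUSH 12 → 12
PUSH 4  → 12 4
SWAP    → 4 12
OVER    → 4 12 4
EQ      → 4 0
MUL     → 0
PUSH 4  → 0 4
LT      → 1
PUSH 11 → 1 11
STORE 0 → 1

1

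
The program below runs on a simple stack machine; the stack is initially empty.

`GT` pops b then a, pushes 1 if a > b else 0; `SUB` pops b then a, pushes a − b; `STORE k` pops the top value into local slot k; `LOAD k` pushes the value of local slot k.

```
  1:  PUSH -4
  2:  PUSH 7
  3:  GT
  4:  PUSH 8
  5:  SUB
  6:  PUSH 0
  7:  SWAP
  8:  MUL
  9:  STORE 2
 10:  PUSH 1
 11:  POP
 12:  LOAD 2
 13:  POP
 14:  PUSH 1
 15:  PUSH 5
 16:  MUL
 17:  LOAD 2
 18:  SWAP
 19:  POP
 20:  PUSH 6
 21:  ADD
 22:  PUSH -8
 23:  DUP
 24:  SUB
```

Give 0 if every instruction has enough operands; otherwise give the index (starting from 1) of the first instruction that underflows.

0

PUSH -4 -> [-4]
PUSH 7  -> [-4, 7]
GT      -> [0]
PUSH 8  -> [0, 8]
SUB     -> [-8]
PUSH 0  -> [-8, 0]
SWAP    -> [0, -8]
MUL     -> [0]
STORE 2 -> []
PUSH 1  -> [1]
POP     -> []
LOAD 2  -> [0]
POP     -> []
PUSH 1  -> [1]
PUSH 5  -> [1, 5]
MUL     -> [5]
LOAD 2  -> [5, 0]
SWAP    -> [0, 5]
POP     -> [0]
PUSH 6  -> [0, 6]
ADD     -> [6]
PUSH -8 -> [6, -8]
DUP     -> [6, -8, -8]
SUB     -> [6, 0]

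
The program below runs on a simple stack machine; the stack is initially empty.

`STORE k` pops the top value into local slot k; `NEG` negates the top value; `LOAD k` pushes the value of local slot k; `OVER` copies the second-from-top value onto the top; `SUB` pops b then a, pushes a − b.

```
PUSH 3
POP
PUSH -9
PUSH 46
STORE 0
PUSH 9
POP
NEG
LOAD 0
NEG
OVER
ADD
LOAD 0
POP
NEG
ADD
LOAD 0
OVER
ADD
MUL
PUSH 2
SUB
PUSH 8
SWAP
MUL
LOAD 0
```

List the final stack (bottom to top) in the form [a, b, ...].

[33840, 46]

PUSH 3   [3]
POP      []
PUSH -9  [-9]
PUSH 46  [-9, 46]
STORE 0  [-9]
PUSH 9   [-9, 9]
POP      [-9]
NEG      [9]
LOAD 0   [9, 46]
NEG      [9, -46]
OVER     [9, -46, 9]
ADD      [9, -37]
LOAD 0   [9, -37, 46]
POP      [9, -37]
NEG      [9, 37]
ADD      [46]
LOAD 0   [46, 46]
OVER     [46, 46, 46]
ADD      [46, 92]
MUL      [4232]
PUSH 2   [4232, 2]
SUB      [4230]
PUSH 8   [4230, 8]
SWAP     [8, 4230]
MUL      [33840]
LOAD 0   [33840, 46]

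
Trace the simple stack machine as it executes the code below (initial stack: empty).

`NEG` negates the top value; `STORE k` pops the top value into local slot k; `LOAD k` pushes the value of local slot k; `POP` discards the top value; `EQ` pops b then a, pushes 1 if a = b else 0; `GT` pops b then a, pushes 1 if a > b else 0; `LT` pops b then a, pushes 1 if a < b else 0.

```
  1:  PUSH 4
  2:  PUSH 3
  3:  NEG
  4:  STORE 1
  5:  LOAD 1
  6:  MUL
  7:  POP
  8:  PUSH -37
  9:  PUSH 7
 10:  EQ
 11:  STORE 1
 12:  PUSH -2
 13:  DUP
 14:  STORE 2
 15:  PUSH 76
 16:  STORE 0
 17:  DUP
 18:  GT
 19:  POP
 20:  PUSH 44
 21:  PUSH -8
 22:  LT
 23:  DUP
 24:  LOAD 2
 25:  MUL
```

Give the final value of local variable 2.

-2

PUSH 4   -> 4
PUSH 3   -> 4 3
NEG      -> 4 -3
STORE 1  -> 4
LOAD 1   -> 4 -3
MUL      -> -12
POP      -> (empty)
PUSH -37 -> -37
PUSH 7   -> -37 7
EQ       -> 0
STORE 1  -> (empty)
PUSH -2  -> -2
DUP      -> -2 -2
STORE 2  -> -2
PUSH 76  -> -2 76
STORE 0  -> -2
DUP      -> -2 -2
GT       -> 0
POP      -> (empty)
PUSH 44  -> 44
PUSH -8  -> 44 -8
LT       -> 0
DUP      -> 0 0
LOAD 2   -> 0 0 -2
MUL      -> 0 0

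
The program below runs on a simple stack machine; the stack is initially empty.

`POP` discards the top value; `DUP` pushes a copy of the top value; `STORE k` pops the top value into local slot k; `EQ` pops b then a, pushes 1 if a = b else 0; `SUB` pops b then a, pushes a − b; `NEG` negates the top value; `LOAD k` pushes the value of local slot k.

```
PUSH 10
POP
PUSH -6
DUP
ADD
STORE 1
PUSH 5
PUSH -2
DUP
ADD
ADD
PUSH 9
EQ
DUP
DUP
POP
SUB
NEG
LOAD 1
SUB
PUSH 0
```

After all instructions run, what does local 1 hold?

-12

PUSH 10 → [10]
POP     → []
PUSH -6 → [-6]
DUP     → [-6, -6]
ADD     → [-12]
STORE 1 → []
PUSH 5  → [5]
PUSH -2 → [5, -2]
DUP     → [5, -2, -2]
ADD     → [5, -4]
ADD     → [1]
PUSH 9  → [1, 9]
EQ      → [0]
DUP     → [0, 0]
DUP     → [0, 0, 0]
POP     → [0, 0]
SUB     → [0]
NEG     → [0]
LOAD 1  → [0, -12]
SUB     → [12]
PUSH 0  → [12, 0]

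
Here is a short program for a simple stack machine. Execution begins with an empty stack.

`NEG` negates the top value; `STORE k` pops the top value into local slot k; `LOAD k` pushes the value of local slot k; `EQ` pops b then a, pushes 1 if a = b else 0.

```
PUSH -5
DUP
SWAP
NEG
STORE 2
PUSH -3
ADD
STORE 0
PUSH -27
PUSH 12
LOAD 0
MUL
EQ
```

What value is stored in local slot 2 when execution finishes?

PUSH -5  → -5
DUP      → -5 -5
SWAP     → -5 -5
NEG      → -5 5
STORE 2  → -5
PUSH -3  → -5 -3
ADD      → -8
STORE 0  → (empty)
PUSH -27 → -27
PUSH 12  → -27 12
LOAD 0   → -27 12 -8
MUL      → -27 -96
EQ       → 0

5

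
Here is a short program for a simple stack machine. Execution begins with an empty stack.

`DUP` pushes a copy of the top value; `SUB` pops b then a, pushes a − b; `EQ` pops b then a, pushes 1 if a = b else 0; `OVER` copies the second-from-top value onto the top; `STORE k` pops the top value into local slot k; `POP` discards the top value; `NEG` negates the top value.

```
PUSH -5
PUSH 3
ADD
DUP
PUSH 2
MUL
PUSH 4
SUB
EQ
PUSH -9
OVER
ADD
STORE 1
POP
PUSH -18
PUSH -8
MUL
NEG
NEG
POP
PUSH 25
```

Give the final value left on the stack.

PUSH -5  : -5
PUSH 3   : -5 3
ADD      : -2
DUP      : -2 -2
PUSH 2   : -2 -2 2
MUL      : -2 -4
PUSH 4   : -2 -4 4
SUB      : -2 -8
EQ       : 0
PUSH -9  : 0 -9
OVER     : 0 -9 0
ADD      : 0 -9
STORE 1  : 0
POP      : (empty)
PUSH -18 : -18
PUSH -8  : -18 -8
MUL      : 144
NEG      : -144
NEG      : 144
POP      : (empty)
PUSH 25  : 25

25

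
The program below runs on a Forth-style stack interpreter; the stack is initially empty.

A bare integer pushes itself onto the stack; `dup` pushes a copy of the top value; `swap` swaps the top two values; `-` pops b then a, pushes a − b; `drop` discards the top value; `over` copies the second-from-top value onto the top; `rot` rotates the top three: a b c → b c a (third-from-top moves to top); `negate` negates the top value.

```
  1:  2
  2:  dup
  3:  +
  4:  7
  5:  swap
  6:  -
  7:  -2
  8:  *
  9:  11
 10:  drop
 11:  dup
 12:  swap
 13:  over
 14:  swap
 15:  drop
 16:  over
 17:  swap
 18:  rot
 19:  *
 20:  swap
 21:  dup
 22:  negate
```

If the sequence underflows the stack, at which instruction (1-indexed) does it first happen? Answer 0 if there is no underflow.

0

2       2
dup     2 2
+       4
7       4 7
swap    7 4
-       3
-2      3 -2
*       -6
11      -6 11
drop    -6
dup     -6 -6
swap    -6 -6
over    -6 -6 -6
swap    -6 -6 -6
drop    -6 -6
over    -6 -6 -6
swap    -6 -6 -6
rot     -6 -6 -6
*       -6 36
swap    36 -6
dup     36 -6 -6
negate  36 -6 6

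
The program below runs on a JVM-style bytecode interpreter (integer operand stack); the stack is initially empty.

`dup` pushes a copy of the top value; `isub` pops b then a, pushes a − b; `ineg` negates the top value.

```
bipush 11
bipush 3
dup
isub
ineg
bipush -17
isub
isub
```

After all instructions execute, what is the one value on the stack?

bipush 11  -> 11
bipush 3   -> 11 3
dup        -> 11 3 3
isub       -> 11 0
ineg       -> 11 0
bipush -17 -> 11 0 -17
isub       -> 11 17
isub       -> -6

-6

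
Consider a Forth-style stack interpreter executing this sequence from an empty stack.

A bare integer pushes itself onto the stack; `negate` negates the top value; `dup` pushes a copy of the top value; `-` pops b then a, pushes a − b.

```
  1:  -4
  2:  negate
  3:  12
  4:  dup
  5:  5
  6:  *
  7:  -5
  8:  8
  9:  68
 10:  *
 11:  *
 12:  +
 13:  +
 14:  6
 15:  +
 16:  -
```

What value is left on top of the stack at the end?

2646

-4     -> -4
negate -> 4
12     -> 4 12
dup    -> 4 12 12
5      -> 4 12 12 5
*      -> 4 12 60
-5     -> 4 12 60 -5
8      -> 4 12 60 -5 8
68     -> 4 12 60 -5 8 68
*      -> 4 12 60 -5 544
*      -> 4 12 60 -2720
+      -> 4 12 -2660
+      -> 4 -2648
6      -> 4 -2648 6
+      -> 4 -2642
-      -> 2646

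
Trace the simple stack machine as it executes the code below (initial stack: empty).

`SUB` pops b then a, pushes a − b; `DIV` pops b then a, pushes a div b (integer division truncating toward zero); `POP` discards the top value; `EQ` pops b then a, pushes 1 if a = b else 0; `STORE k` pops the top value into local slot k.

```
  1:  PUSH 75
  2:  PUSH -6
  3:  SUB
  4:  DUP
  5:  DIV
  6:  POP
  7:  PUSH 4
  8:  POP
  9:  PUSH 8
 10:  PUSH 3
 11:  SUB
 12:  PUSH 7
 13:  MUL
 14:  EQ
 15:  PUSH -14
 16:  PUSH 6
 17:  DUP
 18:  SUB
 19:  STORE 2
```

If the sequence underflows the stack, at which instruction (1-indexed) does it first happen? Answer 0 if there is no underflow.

14

PUSH 75 : 75
PUSH -6 : 75 -6
SUB     : 81
DUP     : 81 81
DIV     : 1
POP     : (empty)
PUSH 4  : 4
POP     : (empty)
PUSH 8  : 8
PUSH 3  : 8 3
SUB     : 5
PUSH 7  : 5 7
MUL     : 35
EQ  — needs 2 operands, stack has 1 → underflow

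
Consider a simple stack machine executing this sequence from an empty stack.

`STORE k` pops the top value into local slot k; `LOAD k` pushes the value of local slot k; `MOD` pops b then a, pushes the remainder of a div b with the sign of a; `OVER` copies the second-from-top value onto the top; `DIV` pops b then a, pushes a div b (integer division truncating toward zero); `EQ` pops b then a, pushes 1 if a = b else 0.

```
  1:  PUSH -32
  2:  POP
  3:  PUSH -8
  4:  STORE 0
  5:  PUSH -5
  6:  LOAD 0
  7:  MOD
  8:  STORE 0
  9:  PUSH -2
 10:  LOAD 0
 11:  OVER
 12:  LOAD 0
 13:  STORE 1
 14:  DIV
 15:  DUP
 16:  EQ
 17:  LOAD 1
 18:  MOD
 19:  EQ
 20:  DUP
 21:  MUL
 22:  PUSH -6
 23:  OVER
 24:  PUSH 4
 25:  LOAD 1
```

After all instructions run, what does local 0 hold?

-5

PUSH -32  [-32]
POP       []
PUSH -8   [-8]
STORE 0   []
PUSH -5   [-5]
LOAD 0    [-5, -8]
MOD       [-5]
STORE 0   []
PUSH -2   [-2]
LOAD 0    [-2, -5]
OVER      [-2, -5, -2]
LOAD 0    [-2, -5, -2, -5]
STORE 1   [-2, -5, -2]
DIV       [-2, 2]
DUP       [-2, 2, 2]
EQ        [-2, 1]
LOAD 1    [-2, 1, -5]
MOD       [-2, 1]
EQ        [0]
DUP       [0, 0]
MUL       [0]
PUSH -6   [0, -6]
OVER      [0, -6, 0]
PUSH 4    [0, -6, 0, 4]
LOAD 1    [0, -6, 0, 4, -5]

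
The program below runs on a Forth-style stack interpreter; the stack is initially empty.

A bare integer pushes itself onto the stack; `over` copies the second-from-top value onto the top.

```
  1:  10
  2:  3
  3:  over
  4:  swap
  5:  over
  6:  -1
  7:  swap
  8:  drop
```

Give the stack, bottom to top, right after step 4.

10   → [10]
3    → [10, 3]
over → [10, 3, 10]
swap → [10, 10, 3]

[10, 10, 3]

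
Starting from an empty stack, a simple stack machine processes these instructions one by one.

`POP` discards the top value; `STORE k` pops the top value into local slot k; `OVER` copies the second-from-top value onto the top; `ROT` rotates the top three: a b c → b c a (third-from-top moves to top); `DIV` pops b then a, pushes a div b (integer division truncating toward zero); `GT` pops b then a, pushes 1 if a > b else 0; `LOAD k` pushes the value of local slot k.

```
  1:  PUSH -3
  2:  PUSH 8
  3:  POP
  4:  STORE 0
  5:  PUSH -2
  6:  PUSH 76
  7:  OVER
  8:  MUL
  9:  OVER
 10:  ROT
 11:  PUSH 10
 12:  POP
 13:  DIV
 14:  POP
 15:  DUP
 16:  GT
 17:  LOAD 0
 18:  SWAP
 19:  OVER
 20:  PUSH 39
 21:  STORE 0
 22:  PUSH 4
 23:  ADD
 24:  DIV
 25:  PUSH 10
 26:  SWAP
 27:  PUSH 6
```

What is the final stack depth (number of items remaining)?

PUSH -3 -> -3
PUSH 8  -> -3 8
POP     -> -3
STORE 0 -> (empty)
PUSH -2 -> -2
PUSH 76 -> -2 76
OVER    -> -2 76 -2
MUL     -> -2 -152
OVER    -> -2 -152 -2
ROT     -> -152 -2 -2
PUSH 10 -> -152 -2 -2 10
POP     -> -152 -2 -2
DIV     -> -152 1
POP     -> -152
DUP     -> -152 -152
GT      -> 0
LOAD 0  -> 0 -3
SWAP    -> -3 0
OVER    -> -3 0 -3
PUSH 39 -> -3 0 -3 39
STORE 0 -> -3 0 -3
PUSH 4  -> -3 0 -3 4
ADD     -> -3 0 1
DIV     -> -3 0
PUSH 10 -> -3 0 10
SWAP    -> -3 10 0
PUSH 6  -> -3 10 0 6

4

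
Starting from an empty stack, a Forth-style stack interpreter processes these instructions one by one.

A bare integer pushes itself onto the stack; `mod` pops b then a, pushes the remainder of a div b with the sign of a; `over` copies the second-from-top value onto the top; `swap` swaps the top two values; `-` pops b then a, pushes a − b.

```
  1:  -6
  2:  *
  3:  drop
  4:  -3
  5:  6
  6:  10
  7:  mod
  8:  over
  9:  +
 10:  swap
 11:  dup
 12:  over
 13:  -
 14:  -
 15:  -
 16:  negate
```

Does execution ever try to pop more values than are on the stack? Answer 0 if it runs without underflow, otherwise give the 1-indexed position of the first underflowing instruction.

-6 → -6
*  — needs 2 operands, stack has 1 → underflow

2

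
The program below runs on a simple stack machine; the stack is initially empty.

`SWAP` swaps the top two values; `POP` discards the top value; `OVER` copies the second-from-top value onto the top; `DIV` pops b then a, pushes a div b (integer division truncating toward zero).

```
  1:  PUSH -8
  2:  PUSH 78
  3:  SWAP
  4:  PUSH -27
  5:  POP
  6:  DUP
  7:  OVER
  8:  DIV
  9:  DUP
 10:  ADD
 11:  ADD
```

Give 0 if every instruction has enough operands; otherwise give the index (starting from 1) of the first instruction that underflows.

PUSH -8   -8
PUSH 78   -8 78
SWAP      78 -8
PUSH -27  78 -8 -27
POP       78 -8
DUP       78 -8 -8
OVER      78 -8 -8 -8
DIV       78 -8 1
DUP       78 -8 1 1
ADD       78 -8 2
ADD       78 -6

0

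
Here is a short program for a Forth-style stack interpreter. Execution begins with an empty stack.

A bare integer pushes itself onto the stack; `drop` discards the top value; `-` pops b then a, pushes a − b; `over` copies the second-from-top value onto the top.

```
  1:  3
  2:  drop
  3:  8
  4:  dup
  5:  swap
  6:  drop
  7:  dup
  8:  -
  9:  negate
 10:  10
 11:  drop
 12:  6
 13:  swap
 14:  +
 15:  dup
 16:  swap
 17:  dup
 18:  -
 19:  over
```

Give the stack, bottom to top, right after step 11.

3      -> 3
drop   -> (empty)
8      -> 8
dup    -> 8 8
swap   -> 8 8
drop   -> 8
dup    -> 8 8
-      -> 0
negate -> 0
10     -> 0 10
drop   -> 0

[0]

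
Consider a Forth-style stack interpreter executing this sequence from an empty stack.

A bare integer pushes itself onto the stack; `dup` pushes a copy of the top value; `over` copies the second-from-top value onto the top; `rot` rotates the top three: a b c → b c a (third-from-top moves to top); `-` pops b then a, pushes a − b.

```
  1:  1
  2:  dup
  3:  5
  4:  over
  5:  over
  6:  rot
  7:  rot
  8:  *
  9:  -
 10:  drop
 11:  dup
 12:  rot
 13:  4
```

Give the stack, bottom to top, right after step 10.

[1, 1]

1     1
dup   1 1
5     1 1 5
over  1 1 5 1
over  1 1 5 1 5
rot   1 1 1 5 5
rot   1 1 5 5 1
*     1 1 5 5
-     1 1 0
drop  1 1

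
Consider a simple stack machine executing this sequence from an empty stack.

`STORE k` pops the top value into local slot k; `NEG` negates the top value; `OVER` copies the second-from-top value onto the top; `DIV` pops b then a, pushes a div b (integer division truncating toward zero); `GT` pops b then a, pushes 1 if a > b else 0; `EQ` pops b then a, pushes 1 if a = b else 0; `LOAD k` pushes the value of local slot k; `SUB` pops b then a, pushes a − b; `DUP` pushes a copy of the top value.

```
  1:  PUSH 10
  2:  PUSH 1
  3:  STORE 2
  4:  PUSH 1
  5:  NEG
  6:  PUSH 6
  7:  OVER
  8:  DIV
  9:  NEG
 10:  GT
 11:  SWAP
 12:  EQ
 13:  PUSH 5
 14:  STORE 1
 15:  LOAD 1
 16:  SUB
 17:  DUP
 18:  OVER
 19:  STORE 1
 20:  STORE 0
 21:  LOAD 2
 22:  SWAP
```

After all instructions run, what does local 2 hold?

PUSH 10 : [10]
PUSH 1  : [10, 1]
STORE 2 : [10]
PUSH 1  : [10, 1]
NEG     : [10, -1]
PUSH 6  : [10, -1, 6]
OVER    : [10, -1, 6, -1]
DIV     : [10, -1, -6]
NEG     : [10, -1, 6]
GT      : [10, 0]
SWAP    : [0, 10]
EQ      : [0]
PUSH 5  : [0, 5]
STORE 1 : [0]
LOAD 1  : [0, 5]
SUB     : [-5]
DUP     : [-5, -5]
OVER    : [-5, -5, -5]
STORE 1 : [-5, -5]
STORE 0 : [-5]
LOAD 2  : [-5, 1]
SWAP    : [1, -5]

1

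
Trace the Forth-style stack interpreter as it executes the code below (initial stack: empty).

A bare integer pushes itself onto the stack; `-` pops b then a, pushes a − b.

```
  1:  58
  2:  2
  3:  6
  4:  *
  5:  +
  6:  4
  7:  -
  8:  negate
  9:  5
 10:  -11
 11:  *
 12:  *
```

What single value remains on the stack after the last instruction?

58     → 58
2      → 58 2
6      → 58 2 6
*      → 58 12
+      → 70
4      → 70 4
-      → 66
negate → -66
5      → -66 5
-11    → -66 5 -11
*      → -66 -55
*      → 3630

3630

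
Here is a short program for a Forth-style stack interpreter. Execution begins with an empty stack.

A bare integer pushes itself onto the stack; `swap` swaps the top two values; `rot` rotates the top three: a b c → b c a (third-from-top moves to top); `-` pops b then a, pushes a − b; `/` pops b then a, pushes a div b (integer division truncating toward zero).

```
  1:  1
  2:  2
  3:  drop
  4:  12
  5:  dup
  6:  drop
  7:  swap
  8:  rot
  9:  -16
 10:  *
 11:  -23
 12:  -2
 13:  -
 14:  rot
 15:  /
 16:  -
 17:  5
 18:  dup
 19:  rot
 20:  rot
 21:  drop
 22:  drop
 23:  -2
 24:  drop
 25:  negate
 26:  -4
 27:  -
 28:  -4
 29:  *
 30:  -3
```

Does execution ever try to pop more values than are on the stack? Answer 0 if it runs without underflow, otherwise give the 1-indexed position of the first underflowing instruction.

1    -> [1]
2    -> [1, 2]
drop -> [1]
12   -> [1, 12]
dup  -> [1, 12, 12]
drop -> [1, 12]
swap -> [12, 1]
rot  — needs 3 operands, stack has 2 → underflow

8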